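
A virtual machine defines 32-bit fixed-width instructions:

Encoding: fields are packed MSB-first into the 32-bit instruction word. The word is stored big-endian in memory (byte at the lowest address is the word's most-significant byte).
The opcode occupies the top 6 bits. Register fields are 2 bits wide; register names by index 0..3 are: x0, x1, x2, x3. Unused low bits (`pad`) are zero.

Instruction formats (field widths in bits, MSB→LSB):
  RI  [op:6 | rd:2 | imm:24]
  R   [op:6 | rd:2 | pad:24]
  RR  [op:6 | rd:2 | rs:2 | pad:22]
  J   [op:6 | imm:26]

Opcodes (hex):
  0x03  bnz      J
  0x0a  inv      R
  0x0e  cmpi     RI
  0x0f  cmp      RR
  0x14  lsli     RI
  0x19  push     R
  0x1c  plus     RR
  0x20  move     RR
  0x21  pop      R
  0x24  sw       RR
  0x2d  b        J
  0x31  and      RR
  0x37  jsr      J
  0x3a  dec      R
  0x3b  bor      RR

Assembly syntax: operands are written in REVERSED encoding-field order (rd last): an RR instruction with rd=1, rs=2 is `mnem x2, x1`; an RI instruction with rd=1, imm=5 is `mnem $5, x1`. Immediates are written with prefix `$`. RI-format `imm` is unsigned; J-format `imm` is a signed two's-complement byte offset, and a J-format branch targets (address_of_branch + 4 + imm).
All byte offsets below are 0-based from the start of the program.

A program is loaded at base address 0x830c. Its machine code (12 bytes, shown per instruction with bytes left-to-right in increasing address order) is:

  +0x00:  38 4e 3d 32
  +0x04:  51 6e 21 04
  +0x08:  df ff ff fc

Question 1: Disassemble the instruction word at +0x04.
off 0x04: read 51 6e 21 04 as big → 0x516e2104
  op=0x516e2104>>26=0x14 ⇒ lsli (RI)
  [25:24] rd=1 = x1
  [23:0] imm=7217412 = $7217412

lsli $7217412, x1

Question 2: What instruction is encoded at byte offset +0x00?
[00] 38 4e 3d 32 → 0x384e3d32
  top 6b → 0xe → cmpi [RI]
  rd: (w>>24)&0x3=0x0 → x0
  imm: (w>>0)&0xffffff=0x4e3d32 → $5127474

cmpi $5127474, x0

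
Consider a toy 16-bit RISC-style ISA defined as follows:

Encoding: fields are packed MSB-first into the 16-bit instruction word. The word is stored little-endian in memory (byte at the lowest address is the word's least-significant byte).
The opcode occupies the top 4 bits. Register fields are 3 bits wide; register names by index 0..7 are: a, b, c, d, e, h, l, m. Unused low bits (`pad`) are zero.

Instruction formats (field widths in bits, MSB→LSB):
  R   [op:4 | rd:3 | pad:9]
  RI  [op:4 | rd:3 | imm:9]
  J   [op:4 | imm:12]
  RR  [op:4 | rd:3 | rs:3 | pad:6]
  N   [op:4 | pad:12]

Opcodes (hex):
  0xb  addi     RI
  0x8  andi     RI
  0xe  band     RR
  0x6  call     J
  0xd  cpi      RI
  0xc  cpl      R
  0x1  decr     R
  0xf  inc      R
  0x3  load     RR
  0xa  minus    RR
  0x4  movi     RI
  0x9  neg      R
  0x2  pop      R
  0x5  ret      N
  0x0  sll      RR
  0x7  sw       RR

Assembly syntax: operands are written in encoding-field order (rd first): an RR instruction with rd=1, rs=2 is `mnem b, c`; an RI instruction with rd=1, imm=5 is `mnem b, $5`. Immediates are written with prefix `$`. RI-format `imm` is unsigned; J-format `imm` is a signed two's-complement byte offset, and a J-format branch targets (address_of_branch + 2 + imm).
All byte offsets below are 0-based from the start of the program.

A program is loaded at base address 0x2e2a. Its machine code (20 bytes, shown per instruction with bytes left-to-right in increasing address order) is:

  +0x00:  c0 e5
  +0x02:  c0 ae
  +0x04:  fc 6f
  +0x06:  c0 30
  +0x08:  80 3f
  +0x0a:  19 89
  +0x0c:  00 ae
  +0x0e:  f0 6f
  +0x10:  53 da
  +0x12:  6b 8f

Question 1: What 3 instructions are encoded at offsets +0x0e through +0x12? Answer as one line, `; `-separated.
@+0e  little-endian(f0 6f) = 0x6ff0
  top 4b → 0x6 → call [J]
  [11:0] imm=4080 (s12→-16) = $-16
@+10  little-endian(53 da) = 0xda53
  top 4b → 0xd → cpi [RI]
  [11:9] rd=5 = h
  [8:0] imm=83 = $83
@+12  little-endian(6b 8f) = 0x8f6b
  top 4b → 0x8 → andi [RI]
  [11:9] rd=7 = m
  [8:0] imm=363 = $363

call $-16; cpi h, $83; andi m, $363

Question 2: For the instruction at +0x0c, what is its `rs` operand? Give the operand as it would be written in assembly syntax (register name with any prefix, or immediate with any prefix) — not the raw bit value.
@+0c  little-endian(00 ae) = 0xae00
  opcode bits[15:12]=0xa: minus/RR
  [11:9] rd=7 = m
  [8:6] rs=0 = a

a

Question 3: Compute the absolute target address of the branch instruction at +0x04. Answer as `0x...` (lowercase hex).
0x2e2c

@+04  little-endian(fc 6f) = 0x6ffc
  opcode bits[15:12]=0x6: call/J
  imm@[11:0]=0xffc (s12→-4) ⇒ $-4
  target = base 0x2e2a + off 0x04 + 2 + imm -4 = 0x2e2c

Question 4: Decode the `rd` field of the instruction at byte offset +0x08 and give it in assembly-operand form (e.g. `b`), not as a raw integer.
+0x08: 80 3f ⇒ word 0x3f80 (little)
  opcode bits[15:12]=0x3: load/RR
  [11:9] rd=7 = m
  [8:6] rs=6 = l

m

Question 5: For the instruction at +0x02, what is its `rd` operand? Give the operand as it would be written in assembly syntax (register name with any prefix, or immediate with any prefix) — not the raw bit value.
[02] c0 ae → 0xaec0
  op=0xaec0>>12=0xa ⇒ minus (RR)
  rd: (w>>9)&0x7=0x7 → m
  rs: (w>>6)&0x7=0x3 → d

m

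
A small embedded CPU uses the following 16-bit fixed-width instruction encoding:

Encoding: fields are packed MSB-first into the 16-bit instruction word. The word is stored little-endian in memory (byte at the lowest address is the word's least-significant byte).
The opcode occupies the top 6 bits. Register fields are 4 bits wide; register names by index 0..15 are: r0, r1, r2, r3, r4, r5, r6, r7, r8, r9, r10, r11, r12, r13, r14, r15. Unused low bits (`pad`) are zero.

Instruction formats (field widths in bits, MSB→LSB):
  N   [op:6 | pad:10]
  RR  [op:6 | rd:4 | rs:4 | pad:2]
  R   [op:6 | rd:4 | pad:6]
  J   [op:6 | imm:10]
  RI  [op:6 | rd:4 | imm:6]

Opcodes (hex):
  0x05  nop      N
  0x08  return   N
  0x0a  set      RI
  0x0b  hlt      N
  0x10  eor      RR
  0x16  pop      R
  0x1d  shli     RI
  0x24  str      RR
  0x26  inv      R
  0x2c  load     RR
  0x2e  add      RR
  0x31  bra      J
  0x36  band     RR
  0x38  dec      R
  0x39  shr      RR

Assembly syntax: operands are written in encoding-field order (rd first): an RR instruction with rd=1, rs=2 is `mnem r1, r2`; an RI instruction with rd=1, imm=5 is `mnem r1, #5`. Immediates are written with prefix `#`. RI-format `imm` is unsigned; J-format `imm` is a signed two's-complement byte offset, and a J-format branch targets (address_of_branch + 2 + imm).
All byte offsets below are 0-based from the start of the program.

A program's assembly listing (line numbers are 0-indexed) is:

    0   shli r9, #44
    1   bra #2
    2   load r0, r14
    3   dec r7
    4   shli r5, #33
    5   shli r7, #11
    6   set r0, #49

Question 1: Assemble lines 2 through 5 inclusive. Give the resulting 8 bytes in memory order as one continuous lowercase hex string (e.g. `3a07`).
38b0c0e16175cb75

L2: load op=0x2c:6|rd=0:4|rs=14:4|pad=0:2 ⇒ 0xb038 ⇒ little 38 b0
L3: dec op=0x38:6|rd=7:4|pad=0:6 ⇒ 0xe1c0 ⇒ little c0 e1
L4: shli op=0x1d:6|rd=5:4|imm=33:6 ⇒ 0x7561 ⇒ little 61 75
L5: shli op=0x1d:6|rd=7:4|imm=11:6 ⇒ 0x75cb ⇒ little cb 75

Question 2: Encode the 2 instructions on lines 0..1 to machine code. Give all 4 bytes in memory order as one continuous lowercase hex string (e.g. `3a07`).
L0: shli op=0x1d:6|rd=9:4|imm=44:6 ⇒ 0x766c ⇒ little 6c 76
L1: bra op=0x31:6|imm=2:10 ⇒ 0xc402 ⇒ little 02 c4

6c7602c4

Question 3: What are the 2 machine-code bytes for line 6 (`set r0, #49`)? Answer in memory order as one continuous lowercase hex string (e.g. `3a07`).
6. set fields op=0xa:6|rd=0:4|imm=49:6 → word 2831h → 31 28

3128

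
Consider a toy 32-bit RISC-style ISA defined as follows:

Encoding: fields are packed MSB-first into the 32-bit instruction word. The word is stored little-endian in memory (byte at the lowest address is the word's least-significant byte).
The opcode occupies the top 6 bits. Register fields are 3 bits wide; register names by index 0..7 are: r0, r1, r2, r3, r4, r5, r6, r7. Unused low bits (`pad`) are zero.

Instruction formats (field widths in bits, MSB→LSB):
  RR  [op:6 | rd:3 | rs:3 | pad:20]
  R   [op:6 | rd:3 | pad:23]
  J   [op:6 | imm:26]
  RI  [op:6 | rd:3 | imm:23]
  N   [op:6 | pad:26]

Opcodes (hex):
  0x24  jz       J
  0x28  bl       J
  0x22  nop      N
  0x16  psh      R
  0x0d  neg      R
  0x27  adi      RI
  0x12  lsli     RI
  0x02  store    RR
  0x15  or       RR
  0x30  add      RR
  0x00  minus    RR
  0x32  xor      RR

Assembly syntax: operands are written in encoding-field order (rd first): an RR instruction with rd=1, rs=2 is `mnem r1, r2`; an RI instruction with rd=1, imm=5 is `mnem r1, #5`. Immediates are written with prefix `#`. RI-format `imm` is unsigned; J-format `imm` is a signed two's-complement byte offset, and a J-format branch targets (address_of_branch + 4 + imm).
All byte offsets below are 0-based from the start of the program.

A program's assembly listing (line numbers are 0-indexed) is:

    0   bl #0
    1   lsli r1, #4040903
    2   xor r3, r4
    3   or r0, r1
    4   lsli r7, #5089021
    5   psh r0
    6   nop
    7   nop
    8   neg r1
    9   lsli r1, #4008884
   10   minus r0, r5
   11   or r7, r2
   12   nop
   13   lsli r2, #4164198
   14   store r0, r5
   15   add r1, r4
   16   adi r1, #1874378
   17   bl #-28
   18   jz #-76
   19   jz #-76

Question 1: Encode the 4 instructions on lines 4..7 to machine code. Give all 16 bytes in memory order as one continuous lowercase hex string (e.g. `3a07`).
fda6cd4b000000580000008800000088

line 4 (lsli): pack op=0x12:6|rd=7:3|imm=5089021:23 = 0x4bcda6fd; little→ fd a6 cd 4b
line 5 (psh): pack op=0x16:6|rd=0:3|pad=0:23 = 0x58000000; little→ 00 00 00 58
line 6 (nop): pack op=0x22:6|pad=0:26 = 0x88000000; little→ 00 00 00 88
line 7 (nop): pack op=0x22:6|pad=0:26 = 0x88000000; little→ 00 00 00 88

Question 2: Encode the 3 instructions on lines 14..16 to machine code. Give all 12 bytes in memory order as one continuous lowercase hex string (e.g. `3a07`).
000050080000c0c0ca999c9c

line 14 (store): pack op=0x2:6|rd=0:3|rs=5:3|pad=0:20 = 0x08500000; little→ 00 00 50 08
line 15 (add): pack op=0x30:6|rd=1:3|rs=4:3|pad=0:20 = 0xc0c00000; little→ 00 00 c0 c0
line 16 (adi): pack op=0x27:6|rd=1:3|imm=1874378:23 = 0x9c9c99ca; little→ ca 99 9c 9c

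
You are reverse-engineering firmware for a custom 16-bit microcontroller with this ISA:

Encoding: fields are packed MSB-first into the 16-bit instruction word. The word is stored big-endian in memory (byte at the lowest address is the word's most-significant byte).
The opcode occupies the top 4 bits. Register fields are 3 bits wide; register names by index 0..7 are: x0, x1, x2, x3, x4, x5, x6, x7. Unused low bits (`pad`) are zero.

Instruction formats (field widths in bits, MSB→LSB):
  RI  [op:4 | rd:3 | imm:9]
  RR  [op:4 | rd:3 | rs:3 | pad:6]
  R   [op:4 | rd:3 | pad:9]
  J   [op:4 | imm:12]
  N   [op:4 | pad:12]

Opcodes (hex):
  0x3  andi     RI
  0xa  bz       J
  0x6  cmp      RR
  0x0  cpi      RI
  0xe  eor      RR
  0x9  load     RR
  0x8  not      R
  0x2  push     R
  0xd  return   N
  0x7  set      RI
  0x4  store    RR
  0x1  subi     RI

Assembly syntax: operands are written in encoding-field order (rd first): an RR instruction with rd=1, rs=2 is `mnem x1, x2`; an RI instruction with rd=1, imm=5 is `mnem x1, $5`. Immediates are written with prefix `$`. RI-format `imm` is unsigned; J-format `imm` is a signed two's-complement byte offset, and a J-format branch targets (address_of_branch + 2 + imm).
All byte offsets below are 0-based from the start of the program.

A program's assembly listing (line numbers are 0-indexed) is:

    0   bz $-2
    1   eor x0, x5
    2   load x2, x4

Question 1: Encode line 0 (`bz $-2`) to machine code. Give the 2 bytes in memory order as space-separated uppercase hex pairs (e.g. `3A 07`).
line 0 (bz): pack op=0xa:4|imm=-2:12 = 0xaffe; big→ af fe

AF FE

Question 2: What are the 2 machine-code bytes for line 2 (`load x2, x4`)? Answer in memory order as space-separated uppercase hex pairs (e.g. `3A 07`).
L2: load op=0x9:4|rd=2:3|rs=4:3|pad=0:6 ⇒ 0x9500 ⇒ big 95 00

95 00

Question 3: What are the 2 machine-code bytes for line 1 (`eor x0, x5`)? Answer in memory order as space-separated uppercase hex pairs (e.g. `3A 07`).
1. eor fields op=0xe:4|rd=0:3|rs=5:3|pad=0:6 → word e140h → e1 40

E1 40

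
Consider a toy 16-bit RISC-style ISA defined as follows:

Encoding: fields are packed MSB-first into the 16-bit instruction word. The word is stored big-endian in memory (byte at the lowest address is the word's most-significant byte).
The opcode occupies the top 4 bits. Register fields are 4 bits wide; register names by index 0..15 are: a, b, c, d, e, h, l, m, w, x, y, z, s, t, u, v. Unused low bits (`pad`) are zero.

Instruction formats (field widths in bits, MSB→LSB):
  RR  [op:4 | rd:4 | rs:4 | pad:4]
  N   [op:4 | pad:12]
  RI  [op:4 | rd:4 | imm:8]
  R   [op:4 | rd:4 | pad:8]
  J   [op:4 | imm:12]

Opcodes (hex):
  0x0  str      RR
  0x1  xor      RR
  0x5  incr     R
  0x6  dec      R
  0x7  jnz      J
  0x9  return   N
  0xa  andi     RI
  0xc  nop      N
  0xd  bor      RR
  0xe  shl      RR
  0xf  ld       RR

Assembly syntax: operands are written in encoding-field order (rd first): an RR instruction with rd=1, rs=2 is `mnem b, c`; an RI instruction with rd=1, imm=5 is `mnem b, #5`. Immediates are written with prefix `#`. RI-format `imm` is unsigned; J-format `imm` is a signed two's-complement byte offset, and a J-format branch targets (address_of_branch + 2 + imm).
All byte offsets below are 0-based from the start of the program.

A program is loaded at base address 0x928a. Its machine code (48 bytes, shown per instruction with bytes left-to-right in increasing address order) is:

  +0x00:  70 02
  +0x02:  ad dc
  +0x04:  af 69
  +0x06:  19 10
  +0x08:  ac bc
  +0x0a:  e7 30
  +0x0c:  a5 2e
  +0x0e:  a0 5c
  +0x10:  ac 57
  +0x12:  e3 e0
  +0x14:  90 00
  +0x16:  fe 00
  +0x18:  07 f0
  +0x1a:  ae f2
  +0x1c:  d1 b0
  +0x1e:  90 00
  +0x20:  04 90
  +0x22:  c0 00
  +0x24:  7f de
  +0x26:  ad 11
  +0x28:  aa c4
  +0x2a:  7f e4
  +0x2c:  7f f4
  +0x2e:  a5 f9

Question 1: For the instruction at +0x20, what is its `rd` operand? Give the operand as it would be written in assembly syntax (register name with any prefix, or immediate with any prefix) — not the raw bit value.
@+20  big-endian(04 90) = 0x0490
  op=0x0490>>12=0x0 ⇒ str (RR)
  rd@[11:8]=0x4 ⇒ e
  rs@[7:4]=0x9 ⇒ x

e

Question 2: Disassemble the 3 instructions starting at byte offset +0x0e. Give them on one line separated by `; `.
off 0x0e: read a0 5c as big → 0xa05c
  op=0xa05c>>12=0xa ⇒ andi (RI)
  rd@[11:8]=0x0 ⇒ a
  imm@[7:0]=0x5c ⇒ #92
off 0x10: read ac 57 as big → 0xac57
  op=0xac57>>12=0xa ⇒ andi (RI)
  rd@[11:8]=0xc ⇒ s
  imm@[7:0]=0x57 ⇒ #87
off 0x12: read e3 e0 as big → 0xe3e0
  op=0xe3e0>>12=0xe ⇒ shl (RR)
  rd@[11:8]=0x3 ⇒ d
  rs@[7:4]=0xe ⇒ u

andi a, #92; andi s, #87; shl d, u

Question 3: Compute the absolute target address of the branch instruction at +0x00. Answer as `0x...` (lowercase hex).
off 0x00: read 70 02 as big → 0x7002
  top 4b → 0x7 → jnz [J]
  imm@[11:0]=0x2 ⇒ #2
  target = base 0x928a + off 0x00 + 2 + imm 2 = 0x928e

0x928e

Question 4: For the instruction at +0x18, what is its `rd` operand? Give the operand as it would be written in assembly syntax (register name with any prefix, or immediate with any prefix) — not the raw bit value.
m

[18] 07 f0 → 0x07f0
  opcode bits[15:12]=0x0: str/RR
  [11:8] rd=7 = m
  [7:4] rs=15 = v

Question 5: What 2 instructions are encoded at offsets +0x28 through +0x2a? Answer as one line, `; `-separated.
+0x28: aa c4 ⇒ word 0xaac4 (big)
  op=0xaac4>>12=0xa ⇒ andi (RI)
  rd: (w>>8)&0xf=0xa → y
  imm: (w>>0)&0xff=0xc4 → #196
+0x2a: 7f e4 ⇒ word 0x7fe4 (big)
  op=0x7fe4>>12=0x7 ⇒ jnz (J)
  imm: (w>>0)&0xfff=0xfe4 (s12→-28) → #-28

andi y, #196; jnz #-28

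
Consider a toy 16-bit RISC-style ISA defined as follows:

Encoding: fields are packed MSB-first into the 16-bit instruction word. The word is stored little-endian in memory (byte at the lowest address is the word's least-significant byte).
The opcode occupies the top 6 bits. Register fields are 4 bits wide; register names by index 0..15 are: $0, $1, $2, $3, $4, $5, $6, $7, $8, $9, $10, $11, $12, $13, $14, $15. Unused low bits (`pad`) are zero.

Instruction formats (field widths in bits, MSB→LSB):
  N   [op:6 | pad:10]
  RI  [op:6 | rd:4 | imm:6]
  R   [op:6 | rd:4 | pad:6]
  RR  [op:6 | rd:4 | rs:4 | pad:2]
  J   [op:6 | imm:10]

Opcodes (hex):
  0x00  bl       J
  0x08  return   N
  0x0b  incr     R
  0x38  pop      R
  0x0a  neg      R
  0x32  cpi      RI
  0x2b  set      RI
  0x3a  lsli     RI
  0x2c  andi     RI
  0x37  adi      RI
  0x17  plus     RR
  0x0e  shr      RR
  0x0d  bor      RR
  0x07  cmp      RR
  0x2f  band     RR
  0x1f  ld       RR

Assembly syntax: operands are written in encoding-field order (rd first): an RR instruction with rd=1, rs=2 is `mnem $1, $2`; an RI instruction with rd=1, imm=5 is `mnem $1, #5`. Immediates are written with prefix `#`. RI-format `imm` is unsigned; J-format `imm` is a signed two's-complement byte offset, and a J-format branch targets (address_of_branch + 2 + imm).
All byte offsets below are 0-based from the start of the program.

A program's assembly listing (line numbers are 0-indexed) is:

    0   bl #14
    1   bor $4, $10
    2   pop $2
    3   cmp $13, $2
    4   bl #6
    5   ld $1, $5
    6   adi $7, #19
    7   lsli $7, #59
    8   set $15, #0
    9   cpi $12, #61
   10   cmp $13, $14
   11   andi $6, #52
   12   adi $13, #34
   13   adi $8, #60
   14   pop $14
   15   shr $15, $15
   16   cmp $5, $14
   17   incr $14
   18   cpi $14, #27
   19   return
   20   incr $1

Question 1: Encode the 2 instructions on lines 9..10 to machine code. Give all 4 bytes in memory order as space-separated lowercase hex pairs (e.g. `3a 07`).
3d cb 78 1f

9. cpi fields op=0x32:6|rd=12:4|imm=61:6 → word cb3dh → 3d cb
10. cmp fields op=0x7:6|rd=13:4|rs=14:4|pad=0:2 → word 1f78h → 78 1f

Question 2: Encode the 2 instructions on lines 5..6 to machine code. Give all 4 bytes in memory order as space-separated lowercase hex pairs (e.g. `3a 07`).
L5: ld op=0x1f:6|rd=1:4|rs=5:4|pad=0:2 ⇒ 0x7c54 ⇒ little 54 7c
L6: adi op=0x37:6|rd=7:4|imm=19:6 ⇒ 0xddd3 ⇒ little d3 dd

54 7c d3 dd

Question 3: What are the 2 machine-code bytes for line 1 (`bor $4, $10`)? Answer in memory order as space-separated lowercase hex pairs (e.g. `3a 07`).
1. bor fields op=0xd:6|rd=4:4|rs=10:4|pad=0:2 → word 3528h → 28 35

28 35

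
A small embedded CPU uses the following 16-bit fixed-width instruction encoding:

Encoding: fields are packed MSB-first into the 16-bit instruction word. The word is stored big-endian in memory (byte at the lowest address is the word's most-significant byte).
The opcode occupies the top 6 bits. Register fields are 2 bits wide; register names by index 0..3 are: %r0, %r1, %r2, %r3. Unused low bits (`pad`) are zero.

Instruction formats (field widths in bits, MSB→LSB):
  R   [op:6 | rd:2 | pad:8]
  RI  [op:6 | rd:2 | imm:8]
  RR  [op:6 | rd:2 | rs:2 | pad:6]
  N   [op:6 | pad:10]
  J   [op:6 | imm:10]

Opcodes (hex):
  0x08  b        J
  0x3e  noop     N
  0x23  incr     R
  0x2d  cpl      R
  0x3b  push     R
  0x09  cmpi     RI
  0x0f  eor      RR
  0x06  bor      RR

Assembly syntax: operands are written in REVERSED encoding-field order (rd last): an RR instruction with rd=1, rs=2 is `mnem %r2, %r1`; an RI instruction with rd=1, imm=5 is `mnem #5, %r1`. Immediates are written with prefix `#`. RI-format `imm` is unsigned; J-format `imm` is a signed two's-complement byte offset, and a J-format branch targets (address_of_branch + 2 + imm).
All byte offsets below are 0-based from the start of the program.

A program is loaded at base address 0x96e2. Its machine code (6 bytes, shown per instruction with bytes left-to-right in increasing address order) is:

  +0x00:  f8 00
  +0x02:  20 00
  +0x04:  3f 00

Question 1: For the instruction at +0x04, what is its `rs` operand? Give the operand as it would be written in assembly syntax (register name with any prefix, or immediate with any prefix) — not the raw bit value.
%r0

+0x04: 3f 00 ⇒ word 0x3f00 (big)
  top 6b → 0xf → eor [RR]
  [9:8] rd=3 = %r3
  [7:6] rs=0 = %r0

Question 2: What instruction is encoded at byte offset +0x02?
b #0

[02] 20 00 → 0x2000
  opcode bits[15:10]=0x8: b/J
  imm: (w>>0)&0x3ff=0x0 → #0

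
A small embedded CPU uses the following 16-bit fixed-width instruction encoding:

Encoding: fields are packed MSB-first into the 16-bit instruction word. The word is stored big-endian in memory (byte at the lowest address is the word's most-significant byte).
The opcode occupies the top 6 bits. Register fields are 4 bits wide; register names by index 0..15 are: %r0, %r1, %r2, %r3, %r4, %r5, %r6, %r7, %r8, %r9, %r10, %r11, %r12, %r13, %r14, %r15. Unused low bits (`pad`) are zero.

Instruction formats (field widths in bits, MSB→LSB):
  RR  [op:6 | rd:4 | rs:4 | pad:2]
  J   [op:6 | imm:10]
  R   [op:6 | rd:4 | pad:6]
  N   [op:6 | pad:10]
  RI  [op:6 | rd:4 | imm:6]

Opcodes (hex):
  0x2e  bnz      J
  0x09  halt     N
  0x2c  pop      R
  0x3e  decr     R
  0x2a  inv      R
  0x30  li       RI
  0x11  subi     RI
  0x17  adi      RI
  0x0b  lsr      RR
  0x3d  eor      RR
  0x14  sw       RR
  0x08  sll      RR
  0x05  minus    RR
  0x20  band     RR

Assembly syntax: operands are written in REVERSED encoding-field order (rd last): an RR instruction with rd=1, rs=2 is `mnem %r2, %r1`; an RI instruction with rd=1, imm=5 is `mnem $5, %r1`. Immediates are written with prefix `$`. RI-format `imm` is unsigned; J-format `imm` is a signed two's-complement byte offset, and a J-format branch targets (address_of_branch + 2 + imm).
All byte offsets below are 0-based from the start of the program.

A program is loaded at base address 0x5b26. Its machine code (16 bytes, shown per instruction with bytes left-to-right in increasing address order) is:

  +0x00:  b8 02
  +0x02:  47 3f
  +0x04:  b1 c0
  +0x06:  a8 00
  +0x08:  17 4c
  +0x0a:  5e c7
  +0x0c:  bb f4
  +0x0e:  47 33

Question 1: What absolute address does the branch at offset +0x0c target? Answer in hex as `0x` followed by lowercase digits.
0x5b28

off 0x0c: read bb f4 as big → 0xbbf4
  opcode bits[15:10]=0x2e: bnz/J
  [9:0] imm=1012 (s10→-12) = $-12
  target = base 0x5b26 + off 0x0c + 2 + imm -12 = 0x5b28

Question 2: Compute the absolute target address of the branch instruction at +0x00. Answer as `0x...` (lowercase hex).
@+00  big-endian(b8 02) = 0xb802
  top 6b → 0x2e → bnz [J]
  imm: (w>>0)&0x3ff=0x2 → $2
  target = base 0x5b26 + off 0x00 + 2 + imm 2 = 0x5b2a

0x5b2a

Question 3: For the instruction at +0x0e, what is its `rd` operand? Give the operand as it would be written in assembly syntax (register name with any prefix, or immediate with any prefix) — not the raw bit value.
off 0x0e: read 47 33 as big → 0x4733
  top 6b → 0x11 → subi [RI]
  rd@[9:6]=0xc ⇒ %r12
  imm@[5:0]=0x33 ⇒ $51

%r12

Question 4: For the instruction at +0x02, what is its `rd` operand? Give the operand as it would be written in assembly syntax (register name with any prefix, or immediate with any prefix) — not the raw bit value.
%r12

@+02  big-endian(47 3f) = 0x473f
  opcode bits[15:10]=0x11: subi/RI
  [9:6] rd=12 = %r12
  [5:0] imm=63 = $63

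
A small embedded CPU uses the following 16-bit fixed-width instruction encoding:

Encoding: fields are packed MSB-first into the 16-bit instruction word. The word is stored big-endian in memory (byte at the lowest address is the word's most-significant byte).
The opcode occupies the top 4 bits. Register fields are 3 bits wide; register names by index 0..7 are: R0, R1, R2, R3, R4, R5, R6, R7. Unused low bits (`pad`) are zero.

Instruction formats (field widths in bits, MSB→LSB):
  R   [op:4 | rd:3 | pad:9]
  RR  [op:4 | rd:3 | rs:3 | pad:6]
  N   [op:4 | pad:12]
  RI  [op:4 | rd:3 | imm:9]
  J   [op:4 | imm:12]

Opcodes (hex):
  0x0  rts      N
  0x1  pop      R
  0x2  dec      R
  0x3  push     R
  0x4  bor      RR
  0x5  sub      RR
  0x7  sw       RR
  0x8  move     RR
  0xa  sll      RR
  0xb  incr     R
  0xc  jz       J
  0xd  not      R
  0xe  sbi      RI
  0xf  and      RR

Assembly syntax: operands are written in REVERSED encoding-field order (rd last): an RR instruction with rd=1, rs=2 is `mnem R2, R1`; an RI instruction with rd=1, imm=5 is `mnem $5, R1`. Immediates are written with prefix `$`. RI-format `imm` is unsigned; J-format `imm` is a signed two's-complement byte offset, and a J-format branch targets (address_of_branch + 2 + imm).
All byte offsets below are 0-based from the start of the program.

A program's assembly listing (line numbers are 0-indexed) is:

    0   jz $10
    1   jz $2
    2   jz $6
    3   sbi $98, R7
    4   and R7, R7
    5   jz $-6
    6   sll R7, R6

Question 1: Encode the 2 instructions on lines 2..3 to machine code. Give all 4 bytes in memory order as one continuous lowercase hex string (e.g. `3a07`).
c006ee62

line 2 (jz): pack op=0xc:4|imm=6:12 = 0xc006; big→ c0 06
line 3 (sbi): pack op=0xe:4|rd=7:3|imm=98:9 = 0xee62; big→ ee 62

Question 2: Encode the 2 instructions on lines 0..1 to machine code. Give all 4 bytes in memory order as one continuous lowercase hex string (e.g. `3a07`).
line 0 (jz): pack op=0xc:4|imm=10:12 = 0xc00a; big→ c0 0a
line 1 (jz): pack op=0xc:4|imm=2:12 = 0xc002; big→ c0 02

c00ac002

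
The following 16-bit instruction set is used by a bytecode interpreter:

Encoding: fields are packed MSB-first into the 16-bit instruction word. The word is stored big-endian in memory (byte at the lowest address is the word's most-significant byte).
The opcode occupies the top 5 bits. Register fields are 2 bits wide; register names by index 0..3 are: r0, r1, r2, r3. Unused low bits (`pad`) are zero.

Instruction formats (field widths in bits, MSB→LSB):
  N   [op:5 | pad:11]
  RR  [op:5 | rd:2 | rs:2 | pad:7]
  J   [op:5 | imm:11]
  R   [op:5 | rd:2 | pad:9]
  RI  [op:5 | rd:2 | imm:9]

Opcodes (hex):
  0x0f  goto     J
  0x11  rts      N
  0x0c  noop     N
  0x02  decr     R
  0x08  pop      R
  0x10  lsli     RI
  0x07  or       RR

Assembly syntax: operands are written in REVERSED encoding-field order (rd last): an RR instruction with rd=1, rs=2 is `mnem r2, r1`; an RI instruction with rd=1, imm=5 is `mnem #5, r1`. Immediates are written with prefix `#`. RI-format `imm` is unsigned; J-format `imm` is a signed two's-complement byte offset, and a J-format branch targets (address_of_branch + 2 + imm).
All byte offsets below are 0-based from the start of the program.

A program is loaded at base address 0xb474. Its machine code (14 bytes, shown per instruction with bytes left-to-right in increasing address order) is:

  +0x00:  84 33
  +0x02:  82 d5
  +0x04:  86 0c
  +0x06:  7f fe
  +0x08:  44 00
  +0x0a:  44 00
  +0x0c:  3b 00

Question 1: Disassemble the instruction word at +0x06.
goto #-2

off 0x06: read 7f fe as big → 0x7ffe
  top 5b → 0xf → goto [J]
  [10:0] imm=2046 (s11→-2) = #-2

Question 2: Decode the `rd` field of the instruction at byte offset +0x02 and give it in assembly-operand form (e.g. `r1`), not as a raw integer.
[02] 82 d5 → 0x82d5
  top 5b → 0x10 → lsli [RI]
  [10:9] rd=1 = r1
  [8:0] imm=213 = #213

r1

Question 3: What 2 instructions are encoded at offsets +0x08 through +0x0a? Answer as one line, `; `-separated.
pop r2; pop r2

[08] 44 00 → 0x4400
  top 5b → 0x8 → pop [R]
  rd@[10:9]=0x2 ⇒ r2
[0a] 44 00 → 0x4400
  top 5b → 0x8 → pop [R]
  rd@[10:9]=0x2 ⇒ r2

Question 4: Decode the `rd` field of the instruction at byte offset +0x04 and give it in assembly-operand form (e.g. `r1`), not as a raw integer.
off 0x04: read 86 0c as big → 0x860c
  opcode bits[15:11]=0x10: lsli/RI
  rd: (w>>9)&0x3=0x3 → r3
  imm: (w>>0)&0x1ff=0xc → #12

r3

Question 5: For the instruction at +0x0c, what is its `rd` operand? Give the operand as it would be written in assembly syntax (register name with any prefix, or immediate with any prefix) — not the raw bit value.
r1

@+0c  big-endian(3b 00) = 0x3b00
  op=0x3b00>>11=0x7 ⇒ or (RR)
  [10:9] rd=1 = r1
  [8:7] rs=2 = r2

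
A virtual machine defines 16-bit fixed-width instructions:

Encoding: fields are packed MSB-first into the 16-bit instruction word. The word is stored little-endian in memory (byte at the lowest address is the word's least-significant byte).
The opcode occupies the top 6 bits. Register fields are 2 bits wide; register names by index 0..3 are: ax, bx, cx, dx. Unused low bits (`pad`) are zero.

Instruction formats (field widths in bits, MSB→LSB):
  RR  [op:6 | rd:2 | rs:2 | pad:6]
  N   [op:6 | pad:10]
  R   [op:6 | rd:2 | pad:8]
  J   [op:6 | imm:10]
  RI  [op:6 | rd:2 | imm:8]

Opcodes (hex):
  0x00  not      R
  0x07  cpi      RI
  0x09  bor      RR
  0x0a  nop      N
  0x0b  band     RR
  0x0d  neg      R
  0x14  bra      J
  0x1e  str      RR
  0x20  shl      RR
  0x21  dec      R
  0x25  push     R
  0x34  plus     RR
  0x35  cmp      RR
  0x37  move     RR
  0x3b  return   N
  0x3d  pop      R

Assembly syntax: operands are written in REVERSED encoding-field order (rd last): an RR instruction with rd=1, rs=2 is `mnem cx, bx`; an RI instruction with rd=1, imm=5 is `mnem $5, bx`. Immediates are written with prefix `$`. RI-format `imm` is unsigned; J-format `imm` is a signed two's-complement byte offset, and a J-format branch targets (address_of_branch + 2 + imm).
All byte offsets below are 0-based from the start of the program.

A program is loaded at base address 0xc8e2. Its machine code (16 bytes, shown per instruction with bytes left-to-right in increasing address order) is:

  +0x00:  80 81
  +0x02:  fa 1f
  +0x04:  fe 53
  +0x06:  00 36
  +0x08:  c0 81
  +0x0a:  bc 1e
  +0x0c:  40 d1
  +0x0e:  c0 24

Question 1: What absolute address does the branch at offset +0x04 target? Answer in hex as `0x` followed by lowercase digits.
0xc8e6

[04] fe 53 → 0x53fe
  op=0x53fe>>10=0x14 ⇒ bra (J)
  [9:0] imm=1022 (s10→-2) = $-2
  target = base 0xc8e2 + off 0x04 + 2 + imm -2 = 0xc8e6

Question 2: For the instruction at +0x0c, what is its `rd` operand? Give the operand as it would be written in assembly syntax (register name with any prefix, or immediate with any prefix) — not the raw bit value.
bx

off 0x0c: read 40 d1 as little → 0xd140
  opcode bits[15:10]=0x34: plus/RR
  rd@[9:8]=0x1 ⇒ bx
  rs@[7:6]=0x1 ⇒ bx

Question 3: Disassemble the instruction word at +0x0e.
bor dx, ax

off 0x0e: read c0 24 as little → 0x24c0
  op=0x24c0>>10=0x9 ⇒ bor (RR)
  rd@[9:8]=0x0 ⇒ ax
  rs@[7:6]=0x3 ⇒ dx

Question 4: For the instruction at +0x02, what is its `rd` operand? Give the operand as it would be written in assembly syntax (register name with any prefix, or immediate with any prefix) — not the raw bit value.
dx

[02] fa 1f → 0x1ffa
  top 6b → 0x7 → cpi [RI]
  rd@[9:8]=0x3 ⇒ dx
  imm@[7:0]=0xfa ⇒ $250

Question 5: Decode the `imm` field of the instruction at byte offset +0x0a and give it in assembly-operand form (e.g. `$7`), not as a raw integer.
$188

[0a] bc 1e → 0x1ebc
  opcode bits[15:10]=0x7: cpi/RI
  rd: (w>>8)&0x3=0x2 → cx
  imm: (w>>0)&0xff=0xbc → $188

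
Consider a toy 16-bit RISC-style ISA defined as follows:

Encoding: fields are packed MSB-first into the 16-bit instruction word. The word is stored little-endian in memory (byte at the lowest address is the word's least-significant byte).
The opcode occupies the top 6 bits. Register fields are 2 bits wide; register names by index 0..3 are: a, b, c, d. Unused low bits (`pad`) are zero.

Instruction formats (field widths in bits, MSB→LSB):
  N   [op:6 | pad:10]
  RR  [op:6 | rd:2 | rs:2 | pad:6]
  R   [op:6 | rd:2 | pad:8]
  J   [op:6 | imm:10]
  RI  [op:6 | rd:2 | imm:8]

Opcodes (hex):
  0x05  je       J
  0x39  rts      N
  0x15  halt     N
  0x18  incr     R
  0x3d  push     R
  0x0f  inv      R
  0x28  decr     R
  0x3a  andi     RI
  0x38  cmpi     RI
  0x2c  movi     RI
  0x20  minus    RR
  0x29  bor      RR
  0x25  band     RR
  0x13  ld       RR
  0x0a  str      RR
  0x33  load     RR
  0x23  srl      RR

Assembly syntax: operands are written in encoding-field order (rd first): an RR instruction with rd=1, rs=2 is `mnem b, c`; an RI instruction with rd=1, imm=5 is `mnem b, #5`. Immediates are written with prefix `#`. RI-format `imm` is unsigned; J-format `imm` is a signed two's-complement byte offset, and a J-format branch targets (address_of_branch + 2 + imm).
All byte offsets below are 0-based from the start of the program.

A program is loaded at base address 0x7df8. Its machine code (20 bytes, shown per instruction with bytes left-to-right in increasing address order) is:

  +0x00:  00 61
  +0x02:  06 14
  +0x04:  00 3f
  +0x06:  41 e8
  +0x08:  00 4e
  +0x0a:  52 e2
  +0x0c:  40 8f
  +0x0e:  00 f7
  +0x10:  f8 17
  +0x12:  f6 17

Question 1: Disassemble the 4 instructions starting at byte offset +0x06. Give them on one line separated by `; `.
andi a, #65; ld c, a; cmpi c, #82; srl d, b

@+06  little-endian(41 e8) = 0xe841
  op=0xe841>>10=0x3a ⇒ andi (RI)
  [9:8] rd=0 = a
  [7:0] imm=65 = #65
@+08  little-endian(00 4e) = 0x4e00
  op=0x4e00>>10=0x13 ⇒ ld (RR)
  [9:8] rd=2 = c
  [7:6] rs=0 = a
@+0a  little-endian(52 e2) = 0xe252
  op=0xe252>>10=0x38 ⇒ cmpi (RI)
  [9:8] rd=2 = c
  [7:0] imm=82 = #82
@+0c  little-endian(40 8f) = 0x8f40
  op=0x8f40>>10=0x23 ⇒ srl (RR)
  [9:8] rd=3 = d
  [7:6] rs=1 = b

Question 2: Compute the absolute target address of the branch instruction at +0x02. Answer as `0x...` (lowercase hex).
+0x02: 06 14 ⇒ word 0x1406 (little)
  op=0x1406>>10=0x5 ⇒ je (J)
  [9:0] imm=6 = #6
  target = base 0x7df8 + off 0x02 + 2 + imm 6 = 0x7e02

0x7e02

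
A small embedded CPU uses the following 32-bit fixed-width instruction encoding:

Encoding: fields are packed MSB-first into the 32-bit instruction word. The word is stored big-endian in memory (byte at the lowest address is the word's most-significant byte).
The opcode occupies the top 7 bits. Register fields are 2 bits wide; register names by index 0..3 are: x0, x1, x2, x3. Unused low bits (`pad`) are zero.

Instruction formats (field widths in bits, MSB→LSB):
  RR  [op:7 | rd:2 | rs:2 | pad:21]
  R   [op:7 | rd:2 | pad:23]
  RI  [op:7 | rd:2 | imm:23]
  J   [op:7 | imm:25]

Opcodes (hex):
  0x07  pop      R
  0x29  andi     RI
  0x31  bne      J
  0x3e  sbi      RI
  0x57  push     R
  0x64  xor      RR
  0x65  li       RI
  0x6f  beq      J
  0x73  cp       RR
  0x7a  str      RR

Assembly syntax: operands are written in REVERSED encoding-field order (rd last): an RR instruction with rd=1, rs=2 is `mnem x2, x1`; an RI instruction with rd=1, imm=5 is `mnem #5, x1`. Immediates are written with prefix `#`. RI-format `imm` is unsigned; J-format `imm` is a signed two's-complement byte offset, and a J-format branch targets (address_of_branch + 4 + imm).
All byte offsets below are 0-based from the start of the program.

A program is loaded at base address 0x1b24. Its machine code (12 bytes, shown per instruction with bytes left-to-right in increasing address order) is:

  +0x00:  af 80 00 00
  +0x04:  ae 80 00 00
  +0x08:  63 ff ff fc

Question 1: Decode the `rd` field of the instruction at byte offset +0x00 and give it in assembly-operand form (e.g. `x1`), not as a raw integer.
[00] af 80 00 00 → 0xaf800000
  op=0xaf800000>>25=0x57 ⇒ push (R)
  rd@[24:23]=0x3 ⇒ x3

x3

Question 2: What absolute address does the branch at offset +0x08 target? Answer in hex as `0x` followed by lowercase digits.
off 0x08: read 63 ff ff fc as big → 0x63fffffc
  op=0x63fffffc>>25=0x31 ⇒ bne (J)
  imm@[24:0]=0x1fffffc (s25→-4) ⇒ #-4
  target = base 0x1b24 + off 0x08 + 4 + imm -4 = 0x1b2c

0x1b2c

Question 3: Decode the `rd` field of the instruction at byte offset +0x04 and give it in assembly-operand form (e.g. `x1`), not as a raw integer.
+0x04: ae 80 00 00 ⇒ word 0xae800000 (big)
  top 7b → 0x57 → push [R]
  rd@[24:23]=0x1 ⇒ x1

x1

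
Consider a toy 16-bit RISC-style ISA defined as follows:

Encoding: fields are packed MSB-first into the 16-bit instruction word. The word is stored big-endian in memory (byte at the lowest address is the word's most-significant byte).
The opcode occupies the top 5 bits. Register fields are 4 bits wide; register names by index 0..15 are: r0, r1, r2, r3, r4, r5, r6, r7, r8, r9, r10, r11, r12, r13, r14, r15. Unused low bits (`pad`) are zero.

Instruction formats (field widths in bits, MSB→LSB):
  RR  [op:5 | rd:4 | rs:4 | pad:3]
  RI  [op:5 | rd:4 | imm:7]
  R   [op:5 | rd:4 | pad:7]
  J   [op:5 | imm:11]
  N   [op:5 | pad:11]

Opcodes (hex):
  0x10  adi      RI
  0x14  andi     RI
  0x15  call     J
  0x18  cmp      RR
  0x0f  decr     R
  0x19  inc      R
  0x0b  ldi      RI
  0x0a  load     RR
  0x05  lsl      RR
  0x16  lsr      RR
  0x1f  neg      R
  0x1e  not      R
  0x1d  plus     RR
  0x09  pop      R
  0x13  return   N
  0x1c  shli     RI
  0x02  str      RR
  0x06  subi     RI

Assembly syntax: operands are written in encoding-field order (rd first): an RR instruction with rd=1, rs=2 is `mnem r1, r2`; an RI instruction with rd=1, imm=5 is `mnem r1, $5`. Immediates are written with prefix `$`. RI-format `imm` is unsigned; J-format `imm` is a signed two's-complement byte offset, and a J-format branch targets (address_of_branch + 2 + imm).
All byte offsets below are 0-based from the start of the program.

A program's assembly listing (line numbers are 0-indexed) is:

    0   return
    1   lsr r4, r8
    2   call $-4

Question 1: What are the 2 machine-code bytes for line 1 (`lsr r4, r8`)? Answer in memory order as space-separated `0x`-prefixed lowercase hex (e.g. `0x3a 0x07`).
0xb2 0x40

L1: lsr op=0x16:5|rd=4:4|rs=8:4|pad=0:3 ⇒ 0xb240 ⇒ big b2 40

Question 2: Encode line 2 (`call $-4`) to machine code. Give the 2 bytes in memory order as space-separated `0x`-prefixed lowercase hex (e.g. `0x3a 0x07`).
0xaf 0xfc

line 2 (call): pack op=0x15:5|imm=-4:11 = 0xaffc; big→ af fc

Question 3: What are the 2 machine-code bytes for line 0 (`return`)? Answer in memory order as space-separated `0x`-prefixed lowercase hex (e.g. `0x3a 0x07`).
0x98 0x00

L0: return op=0x13:5|pad=0:11 ⇒ 0x9800 ⇒ big 98 00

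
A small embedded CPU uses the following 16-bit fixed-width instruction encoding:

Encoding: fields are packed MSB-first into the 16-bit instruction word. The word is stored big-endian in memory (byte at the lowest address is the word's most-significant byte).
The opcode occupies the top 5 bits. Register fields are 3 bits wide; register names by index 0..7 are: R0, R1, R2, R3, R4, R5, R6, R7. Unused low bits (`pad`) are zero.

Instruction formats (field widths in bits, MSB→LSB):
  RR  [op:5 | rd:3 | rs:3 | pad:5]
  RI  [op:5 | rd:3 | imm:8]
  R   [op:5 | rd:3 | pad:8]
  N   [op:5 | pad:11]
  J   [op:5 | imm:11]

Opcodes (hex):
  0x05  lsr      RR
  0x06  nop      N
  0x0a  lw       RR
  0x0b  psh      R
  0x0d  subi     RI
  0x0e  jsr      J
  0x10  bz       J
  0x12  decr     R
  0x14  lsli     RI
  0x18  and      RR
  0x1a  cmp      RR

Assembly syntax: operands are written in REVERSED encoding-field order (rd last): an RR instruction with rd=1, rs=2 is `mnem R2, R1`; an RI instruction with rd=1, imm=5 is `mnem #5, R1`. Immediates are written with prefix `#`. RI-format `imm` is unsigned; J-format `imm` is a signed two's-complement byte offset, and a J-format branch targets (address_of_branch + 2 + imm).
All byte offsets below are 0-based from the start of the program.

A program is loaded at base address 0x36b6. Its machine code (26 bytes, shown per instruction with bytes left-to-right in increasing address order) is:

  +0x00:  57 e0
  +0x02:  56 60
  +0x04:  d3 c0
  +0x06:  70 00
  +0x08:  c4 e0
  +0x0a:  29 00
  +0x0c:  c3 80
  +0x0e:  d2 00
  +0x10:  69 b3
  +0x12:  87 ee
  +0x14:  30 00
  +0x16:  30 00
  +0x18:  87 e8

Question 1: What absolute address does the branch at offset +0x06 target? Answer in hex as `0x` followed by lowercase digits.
0x36be

off 0x06: read 70 00 as big → 0x7000
  opcode bits[15:11]=0xe: jsr/J
  imm@[10:0]=0x0 ⇒ #0
  target = base 0x36b6 + off 0x06 + 2 + imm 0 = 0x36be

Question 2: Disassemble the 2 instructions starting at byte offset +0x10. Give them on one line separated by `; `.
+0x10: 69 b3 ⇒ word 0x69b3 (big)
  top 5b → 0xd → subi [RI]
  rd: (w>>8)&0x7=0x1 → R1
  imm: (w>>0)&0xff=0xb3 → #179
+0x12: 87 ee ⇒ word 0x87ee (big)
  top 5b → 0x10 → bz [J]
  imm: (w>>0)&0x7ff=0x7ee (s11→-18) → #-18

subi #179, R1; bz #-18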